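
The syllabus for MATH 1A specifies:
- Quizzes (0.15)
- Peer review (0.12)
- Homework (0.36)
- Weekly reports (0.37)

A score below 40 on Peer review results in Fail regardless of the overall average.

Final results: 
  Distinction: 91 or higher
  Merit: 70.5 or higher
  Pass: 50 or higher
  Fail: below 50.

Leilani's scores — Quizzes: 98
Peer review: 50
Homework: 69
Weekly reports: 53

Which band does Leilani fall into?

Peer review score 50 ≥ 40: minimum met.
Weighted total:
  Quizzes 98 × 0.15 = 14.7
  Peer review 50 × 0.12 = 6
  Homework 69 × 0.36 = 24.84
  Weekly reports 53 × 0.37 = 19.61
Sum = 65.15
65.15 is ≥ 50 and < 70.5 → Pass

Pass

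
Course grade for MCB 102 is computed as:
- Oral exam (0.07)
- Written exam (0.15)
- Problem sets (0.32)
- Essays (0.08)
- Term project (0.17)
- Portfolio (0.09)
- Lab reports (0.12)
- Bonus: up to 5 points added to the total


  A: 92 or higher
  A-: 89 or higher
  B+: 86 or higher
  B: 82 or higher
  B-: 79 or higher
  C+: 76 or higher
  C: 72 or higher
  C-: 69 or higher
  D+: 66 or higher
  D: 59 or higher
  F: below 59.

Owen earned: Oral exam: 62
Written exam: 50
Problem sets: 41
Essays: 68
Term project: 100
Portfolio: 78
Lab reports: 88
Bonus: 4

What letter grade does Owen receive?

Weighted total:
  Oral exam 62 × 0.07 = 4.34
  Written exam 50 × 0.15 = 7.5
  Problem sets 41 × 0.32 = 13.12
  Essays 68 × 0.08 = 5.44
  Term project 100 × 0.17 = 17
  Portfolio 78 × 0.09 = 7.02
  Lab reports 88 × 0.12 = 10.56
Sum = 64.98
Bonus: 64.98 + 4 = 68.98
68.98 is ≥ 66 and < 69 → D+

D+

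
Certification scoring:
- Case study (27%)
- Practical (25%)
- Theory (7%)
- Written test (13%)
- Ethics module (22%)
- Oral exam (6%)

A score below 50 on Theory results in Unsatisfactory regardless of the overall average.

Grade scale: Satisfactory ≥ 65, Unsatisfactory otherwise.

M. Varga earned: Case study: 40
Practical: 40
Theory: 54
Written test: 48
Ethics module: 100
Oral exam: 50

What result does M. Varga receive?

Unsatisfactory

Theory score 54 ≥ 50: minimum met.
Weighted total:
  Case study 40 × 0.27 = 10.8
  Practical 40 × 0.25 = 10
  Theory 54 × 0.07 = 3.78
  Written test 48 × 0.13 = 6.24
  Ethics module 100 × 0.22 = 22
  Oral exam 50 × 0.06 = 3
Sum = 55.82
55.82 < 65 → Unsatisfactory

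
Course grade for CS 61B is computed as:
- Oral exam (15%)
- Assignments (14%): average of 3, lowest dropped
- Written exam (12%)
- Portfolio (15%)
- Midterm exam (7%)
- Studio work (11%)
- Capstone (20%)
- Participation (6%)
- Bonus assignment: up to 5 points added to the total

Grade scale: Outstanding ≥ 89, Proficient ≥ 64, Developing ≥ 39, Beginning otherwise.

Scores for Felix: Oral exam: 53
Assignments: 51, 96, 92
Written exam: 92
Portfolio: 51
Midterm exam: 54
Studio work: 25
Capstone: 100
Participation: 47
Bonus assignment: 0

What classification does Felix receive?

Assignments: drop 51 → average of remaining 2 = 188/2 = 94
Weighted total:
  Oral exam 53 × 0.15 = 7.95
  Assignments 94 × 0.14 = 13.16
  Written exam 92 × 0.12 = 11.04
  Portfolio 51 × 0.15 = 7.65
  Midterm exam 54 × 0.07 = 3.78
  Studio work 25 × 0.11 = 2.75
  Capstone 100 × 0.2 = 20
  Participation 47 × 0.06 = 2.82
Sum = 69.15
Bonus assignment: 69.15 + 0 = 69.15
69.15 is ≥ 64 and < 89 → Proficient

Proficient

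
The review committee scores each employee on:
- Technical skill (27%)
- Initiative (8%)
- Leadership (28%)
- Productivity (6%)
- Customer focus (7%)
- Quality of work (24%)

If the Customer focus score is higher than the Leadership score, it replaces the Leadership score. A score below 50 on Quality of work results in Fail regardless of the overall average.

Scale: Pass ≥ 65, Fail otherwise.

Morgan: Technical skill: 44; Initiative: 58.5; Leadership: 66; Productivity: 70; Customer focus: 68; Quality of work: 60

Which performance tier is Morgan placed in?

Customer focus (68) > Leadership (66), so Leadership counts as 68.
Quality of work score 60 ≥ 50: minimum met.
Weighted total:
  Technical skill 44 × 0.27 = 11.88
  Initiative 58.5 × 0.08 = 4.68
  Leadership 68 × 0.28 = 19.04
  Productivity 70 × 0.06 = 4.2
  Customer focus 68 × 0.07 = 4.76
  Quality of work 60 × 0.24 = 14.4
Sum = 58.96
58.96 < 65 → Fail

Fail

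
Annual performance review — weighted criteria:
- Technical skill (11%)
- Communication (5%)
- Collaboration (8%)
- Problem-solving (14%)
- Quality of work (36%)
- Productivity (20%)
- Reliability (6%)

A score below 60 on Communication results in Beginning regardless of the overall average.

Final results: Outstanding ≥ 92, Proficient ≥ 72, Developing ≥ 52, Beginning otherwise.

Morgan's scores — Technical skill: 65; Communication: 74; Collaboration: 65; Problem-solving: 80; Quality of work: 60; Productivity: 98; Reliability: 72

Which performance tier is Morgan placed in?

Proficient

Communication score 74 ≥ 60: minimum met.
Weighted total:
  Technical skill 65 × 0.11 = 7.15
  Communication 74 × 0.05 = 3.7
  Collaboration 65 × 0.08 = 5.2
  Problem-solving 80 × 0.14 = 11.2
  Quality of work 60 × 0.36 = 21.6
  Productivity 98 × 0.2 = 19.6
  Reliability 72 × 0.06 = 4.32
Sum = 72.77
72.77 is ≥ 72 and < 92 → Proficient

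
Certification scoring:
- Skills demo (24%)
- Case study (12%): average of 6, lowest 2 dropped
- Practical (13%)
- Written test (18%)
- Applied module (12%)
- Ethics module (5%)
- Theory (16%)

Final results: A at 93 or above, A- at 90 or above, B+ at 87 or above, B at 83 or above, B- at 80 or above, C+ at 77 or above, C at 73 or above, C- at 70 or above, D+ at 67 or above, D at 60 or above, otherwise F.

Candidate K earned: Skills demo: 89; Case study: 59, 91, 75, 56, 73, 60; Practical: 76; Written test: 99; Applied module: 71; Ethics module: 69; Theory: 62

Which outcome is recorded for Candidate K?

Case study: drop 56, 59 → average of remaining 4 = 299/4 = 74.75
Weighted total:
  Skills demo 89 × 0.24 = 21.36
  Case study 74.75 × 0.12 = 8.97
  Practical 76 × 0.13 = 9.88
  Written test 99 × 0.18 = 17.82
  Applied module 71 × 0.12 = 8.52
  Ethics module 69 × 0.05 = 3.45
  Theory 62 × 0.16 = 9.92
Sum = 79.92
79.92 is ≥ 77 and < 80 → C+

C+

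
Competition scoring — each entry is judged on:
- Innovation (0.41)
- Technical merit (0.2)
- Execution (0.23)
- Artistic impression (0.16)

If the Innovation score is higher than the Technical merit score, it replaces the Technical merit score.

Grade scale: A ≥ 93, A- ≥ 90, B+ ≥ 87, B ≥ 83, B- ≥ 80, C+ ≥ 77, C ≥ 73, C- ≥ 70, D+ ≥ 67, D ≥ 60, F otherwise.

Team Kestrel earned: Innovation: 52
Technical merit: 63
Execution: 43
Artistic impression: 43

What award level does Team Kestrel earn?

Innovation (52) ≤ Technical merit (63), so Technical merit stays at 63.
Weighted total:
  Innovation 52 × 0.41 = 21.32
  Technical merit 63 × 0.2 = 12.6
  Execution 43 × 0.23 = 9.89
  Artistic impression 43 × 0.16 = 6.88
Sum = 50.69
50.69 < 60 → F

F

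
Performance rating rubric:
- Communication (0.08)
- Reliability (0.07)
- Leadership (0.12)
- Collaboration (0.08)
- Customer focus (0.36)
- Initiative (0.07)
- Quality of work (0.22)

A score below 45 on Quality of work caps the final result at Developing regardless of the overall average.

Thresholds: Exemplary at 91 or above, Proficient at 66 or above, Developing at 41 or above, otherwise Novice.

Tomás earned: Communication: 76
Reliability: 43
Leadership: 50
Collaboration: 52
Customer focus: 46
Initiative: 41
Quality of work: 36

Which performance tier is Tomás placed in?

Developing

Quality of work score 36 < 45: minimum not met.
Weighted total:
  Communication 76 × 0.08 = 6.08
  Reliability 43 × 0.07 = 3.01
  Leadership 50 × 0.12 = 6
  Collaboration 52 × 0.08 = 4.16
  Customer focus 46 × 0.36 = 16.56
  Initiative 41 × 0.07 = 2.87
  Quality of work 36 × 0.22 = 7.92
Sum = 46.6
46.6 would be Developing; cap at Developing applies → Developing.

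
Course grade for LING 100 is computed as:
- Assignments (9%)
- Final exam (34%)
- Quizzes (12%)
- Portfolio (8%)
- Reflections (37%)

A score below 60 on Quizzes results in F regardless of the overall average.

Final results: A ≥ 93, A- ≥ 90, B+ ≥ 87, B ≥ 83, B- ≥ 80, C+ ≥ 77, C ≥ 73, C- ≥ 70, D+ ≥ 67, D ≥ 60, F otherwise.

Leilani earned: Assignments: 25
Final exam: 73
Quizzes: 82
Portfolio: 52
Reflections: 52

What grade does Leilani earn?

D

Quizzes score 82 ≥ 60: minimum met.
Weighted total:
  Assignments 25 × 0.09 = 2.25
  Final exam 73 × 0.34 = 24.82
  Quizzes 82 × 0.12 = 9.84
  Portfolio 52 × 0.08 = 4.16
  Reflections 52 × 0.37 = 19.24
Sum = 60.31
60.31 is ≥ 60 and < 67 → D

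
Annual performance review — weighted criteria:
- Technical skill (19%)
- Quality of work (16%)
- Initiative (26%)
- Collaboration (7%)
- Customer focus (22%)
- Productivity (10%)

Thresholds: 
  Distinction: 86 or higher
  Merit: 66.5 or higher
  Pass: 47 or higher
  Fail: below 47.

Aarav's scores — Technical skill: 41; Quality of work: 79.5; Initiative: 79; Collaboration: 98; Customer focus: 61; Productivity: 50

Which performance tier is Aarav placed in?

Pass

Weighted total:
  Technical skill 41 × 0.19 = 7.79
  Quality of work 79.5 × 0.16 = 12.72
  Initiative 79 × 0.26 = 20.54
  Collaboration 98 × 0.07 = 6.86
  Customer focus 61 × 0.22 = 13.42
  Productivity 50 × 0.1 = 5
Sum = 66.33
66.33 is ≥ 47 and < 66.5 → Pass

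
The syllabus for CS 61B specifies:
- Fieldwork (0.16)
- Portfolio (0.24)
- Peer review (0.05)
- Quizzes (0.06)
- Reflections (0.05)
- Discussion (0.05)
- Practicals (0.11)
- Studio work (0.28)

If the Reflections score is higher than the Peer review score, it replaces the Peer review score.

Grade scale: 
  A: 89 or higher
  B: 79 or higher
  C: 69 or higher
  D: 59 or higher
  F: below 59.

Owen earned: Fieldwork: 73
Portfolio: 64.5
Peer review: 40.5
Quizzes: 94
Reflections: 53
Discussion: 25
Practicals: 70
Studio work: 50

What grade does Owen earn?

Reflections (53) > Peer review (40.5), so Peer review counts as 53.
Weighted total:
  Fieldwork 73 × 0.16 = 11.68
  Portfolio 64.5 × 0.24 = 15.48
  Peer review 53 × 0.05 = 2.65
  Quizzes 94 × 0.06 = 5.64
  Reflections 53 × 0.05 = 2.65
  Discussion 25 × 0.05 = 1.25
  Practicals 70 × 0.11 = 7.7
  Studio work 50 × 0.28 = 14
Sum = 61.05
61.05 is ≥ 59 and < 69 → D

D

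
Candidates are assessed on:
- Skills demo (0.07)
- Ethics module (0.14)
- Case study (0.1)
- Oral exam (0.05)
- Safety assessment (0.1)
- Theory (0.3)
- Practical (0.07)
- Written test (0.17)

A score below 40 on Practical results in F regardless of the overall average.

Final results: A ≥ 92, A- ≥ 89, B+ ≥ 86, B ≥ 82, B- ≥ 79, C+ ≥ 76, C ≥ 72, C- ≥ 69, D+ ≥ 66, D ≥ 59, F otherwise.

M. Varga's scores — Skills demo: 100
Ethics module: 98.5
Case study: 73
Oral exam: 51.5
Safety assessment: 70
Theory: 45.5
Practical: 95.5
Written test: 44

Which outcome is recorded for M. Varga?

D

Practical score 95.5 ≥ 40: minimum met.
Weighted total:
  Skills demo 100 × 0.07 = 7
  Ethics module 98.5 × 0.14 = 13.79
  Case study 73 × 0.1 = 7.3
  Oral exam 51.5 × 0.05 = 2.575
  Safety assessment 70 × 0.1 = 7
  Theory 45.5 × 0.3 = 13.65
  Practical 95.5 × 0.07 = 6.685
  Written test 44 × 0.17 = 7.48
Sum = 65.48
65.48 is ≥ 59 and < 66 → D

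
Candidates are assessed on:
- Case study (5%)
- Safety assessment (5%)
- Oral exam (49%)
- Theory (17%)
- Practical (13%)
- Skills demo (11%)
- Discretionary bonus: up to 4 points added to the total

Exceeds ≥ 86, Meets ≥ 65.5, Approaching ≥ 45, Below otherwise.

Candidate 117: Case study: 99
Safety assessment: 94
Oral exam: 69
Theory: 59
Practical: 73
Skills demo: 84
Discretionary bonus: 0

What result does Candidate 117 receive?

Meets

Weighted total:
  Case study 99 × 0.05 = 4.95
  Safety assessment 94 × 0.05 = 4.7
  Oral exam 69 × 0.49 = 33.81
  Theory 59 × 0.17 = 10.03
  Practical 73 × 0.13 = 9.49
  Skills demo 84 × 0.11 = 9.24
Sum = 72.22
Discretionary bonus: 72.22 + 0 = 72.22
72.22 is ≥ 65.5 and < 86 → Meets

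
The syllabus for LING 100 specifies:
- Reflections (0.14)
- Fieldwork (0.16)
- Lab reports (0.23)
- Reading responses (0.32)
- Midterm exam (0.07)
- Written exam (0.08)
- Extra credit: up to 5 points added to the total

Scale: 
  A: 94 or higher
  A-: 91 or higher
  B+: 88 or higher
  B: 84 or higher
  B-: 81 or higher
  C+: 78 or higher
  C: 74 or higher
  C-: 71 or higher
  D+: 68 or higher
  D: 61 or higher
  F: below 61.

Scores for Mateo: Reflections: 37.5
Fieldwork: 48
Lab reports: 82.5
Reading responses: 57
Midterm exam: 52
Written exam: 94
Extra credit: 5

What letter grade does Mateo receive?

D

Weighted total:
  Reflections 37.5 × 0.14 = 5.25
  Fieldwork 48 × 0.16 = 7.68
  Lab reports 82.5 × 0.23 = 18.975
  Reading responses 57 × 0.32 = 18.24
  Midterm exam 52 × 0.07 = 3.64
  Written exam 94 × 0.08 = 7.52
Sum = 61.305
Extra credit: 61.305 + 5 = 66.305
66.305 is ≥ 61 and < 68 → D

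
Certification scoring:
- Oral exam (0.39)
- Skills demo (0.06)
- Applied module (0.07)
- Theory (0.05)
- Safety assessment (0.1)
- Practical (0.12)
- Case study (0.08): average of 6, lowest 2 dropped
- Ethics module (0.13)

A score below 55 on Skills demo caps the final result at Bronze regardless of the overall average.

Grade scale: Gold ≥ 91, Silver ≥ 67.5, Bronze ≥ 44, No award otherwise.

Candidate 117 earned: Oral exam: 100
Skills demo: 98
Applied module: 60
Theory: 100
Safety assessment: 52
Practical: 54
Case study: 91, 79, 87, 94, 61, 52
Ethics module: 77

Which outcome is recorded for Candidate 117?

Silver

Case study: drop 52, 61 → average of remaining 4 = 351/4 = 87.75
Skills demo score 98 ≥ 55: minimum met.
Weighted total:
  Oral exam 100 × 0.39 = 39
  Skills demo 98 × 0.06 = 5.88
  Applied module 60 × 0.07 = 4.2
  Theory 100 × 0.05 = 5
  Safety assessment 52 × 0.1 = 5.2
  Practical 54 × 0.12 = 6.48
  Case study 87.75 × 0.08 = 7.02
  Ethics module 77 × 0.13 = 10.01
Sum = 82.79
82.79 is ≥ 67.5 and < 91 → Silver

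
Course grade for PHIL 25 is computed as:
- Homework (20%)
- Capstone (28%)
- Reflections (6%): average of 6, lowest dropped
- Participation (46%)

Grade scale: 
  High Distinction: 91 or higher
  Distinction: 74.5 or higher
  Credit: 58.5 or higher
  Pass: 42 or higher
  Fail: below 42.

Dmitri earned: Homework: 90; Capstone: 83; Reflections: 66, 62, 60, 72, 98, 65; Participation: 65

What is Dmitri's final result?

Reflections: drop 60 → average of remaining 5 = 363/5 = 72.6
Weighted total:
  Homework 90 × 0.2 = 18
  Capstone 83 × 0.28 = 23.24
  Reflections 72.6 × 0.06 = 4.356
  Participation 65 × 0.46 = 29.9
Sum = 75.496
75.496 is ≥ 74.5 and < 91 → Distinction

Distinction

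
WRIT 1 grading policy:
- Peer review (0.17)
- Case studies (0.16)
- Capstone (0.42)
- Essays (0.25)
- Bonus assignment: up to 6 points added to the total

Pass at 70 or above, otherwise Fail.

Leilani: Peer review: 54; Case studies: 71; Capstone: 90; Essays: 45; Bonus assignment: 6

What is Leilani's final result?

Weighted total:
  Peer review 54 × 0.17 = 9.18
  Case studies 71 × 0.16 = 11.36
  Capstone 90 × 0.42 = 37.8
  Essays 45 × 0.25 = 11.25
Sum = 69.59
Bonus assignment: 69.59 + 6 = 75.59
75.59 ≥ 70 → Pass

Pass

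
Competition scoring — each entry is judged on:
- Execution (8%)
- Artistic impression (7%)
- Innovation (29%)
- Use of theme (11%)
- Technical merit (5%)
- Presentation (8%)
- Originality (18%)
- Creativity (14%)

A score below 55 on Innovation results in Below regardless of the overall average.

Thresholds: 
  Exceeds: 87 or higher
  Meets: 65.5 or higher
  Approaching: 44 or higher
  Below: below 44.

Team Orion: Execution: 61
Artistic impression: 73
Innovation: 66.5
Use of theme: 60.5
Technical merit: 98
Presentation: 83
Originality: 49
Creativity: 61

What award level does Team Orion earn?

Approaching

Innovation score 66.5 ≥ 55: minimum met.
Weighted total:
  Execution 61 × 0.08 = 4.88
  Artistic impression 73 × 0.07 = 5.11
  Innovation 66.5 × 0.29 = 19.285
  Use of theme 60.5 × 0.11 = 6.655
  Technical merit 98 × 0.05 = 4.9
  Presentation 83 × 0.08 = 6.64
  Originality 49 × 0.18 = 8.82
  Creativity 61 × 0.14 = 8.54
Sum = 64.83
64.83 is ≥ 44 and < 65.5 → Approaching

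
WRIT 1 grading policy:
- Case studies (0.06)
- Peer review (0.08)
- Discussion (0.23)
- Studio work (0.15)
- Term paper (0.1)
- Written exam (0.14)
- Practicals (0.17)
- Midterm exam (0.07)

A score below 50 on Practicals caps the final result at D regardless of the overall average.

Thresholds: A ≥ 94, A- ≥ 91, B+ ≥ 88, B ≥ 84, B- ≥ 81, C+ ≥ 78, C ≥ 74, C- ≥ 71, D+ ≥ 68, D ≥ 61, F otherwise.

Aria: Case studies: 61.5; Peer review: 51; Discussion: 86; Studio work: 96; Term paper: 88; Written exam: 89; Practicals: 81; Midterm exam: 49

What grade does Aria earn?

Practicals score 81 ≥ 50: minimum met.
Weighted total:
  Case studies 61.5 × 0.06 = 3.69
  Peer review 51 × 0.08 = 4.08
  Discussion 86 × 0.23 = 19.78
  Studio work 96 × 0.15 = 14.4
  Term paper 88 × 0.1 = 8.8
  Written exam 89 × 0.14 = 12.46
  Practicals 81 × 0.17 = 13.77
  Midterm exam 49 × 0.07 = 3.43
Sum = 80.41
80.41 is ≥ 78 and < 81 → C+

C+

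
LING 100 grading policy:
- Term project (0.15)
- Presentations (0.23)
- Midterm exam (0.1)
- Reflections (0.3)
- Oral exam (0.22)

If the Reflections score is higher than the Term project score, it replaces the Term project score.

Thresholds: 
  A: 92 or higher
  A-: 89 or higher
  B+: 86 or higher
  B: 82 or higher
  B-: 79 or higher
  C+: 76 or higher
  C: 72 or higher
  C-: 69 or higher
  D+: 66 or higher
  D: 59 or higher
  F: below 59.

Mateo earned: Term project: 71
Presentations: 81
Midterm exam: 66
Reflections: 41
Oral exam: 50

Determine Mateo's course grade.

D

Reflections (41) ≤ Term project (71), so Term project stays at 71.
Weighted total:
  Term project 71 × 0.15 = 10.65
  Presentations 81 × 0.23 = 18.63
  Midterm exam 66 × 0.1 = 6.6
  Reflections 41 × 0.3 = 12.3
  Oral exam 50 × 0.22 = 11
Sum = 59.18
59.18 is ≥ 59 and < 66 → D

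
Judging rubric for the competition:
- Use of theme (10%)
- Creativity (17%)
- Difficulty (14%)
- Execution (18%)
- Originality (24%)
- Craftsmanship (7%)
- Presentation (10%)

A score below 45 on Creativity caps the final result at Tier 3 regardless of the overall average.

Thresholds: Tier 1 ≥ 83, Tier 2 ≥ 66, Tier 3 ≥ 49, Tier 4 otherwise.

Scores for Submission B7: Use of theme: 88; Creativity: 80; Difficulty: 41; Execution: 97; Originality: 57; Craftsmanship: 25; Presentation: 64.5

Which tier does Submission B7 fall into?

Creativity score 80 ≥ 45: minimum met.
Weighted total:
  Use of theme 88 × 0.1 = 8.8
  Creativity 80 × 0.17 = 13.6
  Difficulty 41 × 0.14 = 5.74
  Execution 97 × 0.18 = 17.46
  Originality 57 × 0.24 = 13.68
  Craftsmanship 25 × 0.07 = 1.75
  Presentation 64.5 × 0.1 = 6.45
Sum = 67.48
67.48 is ≥ 66 and < 83 → Tier 2

Tier 2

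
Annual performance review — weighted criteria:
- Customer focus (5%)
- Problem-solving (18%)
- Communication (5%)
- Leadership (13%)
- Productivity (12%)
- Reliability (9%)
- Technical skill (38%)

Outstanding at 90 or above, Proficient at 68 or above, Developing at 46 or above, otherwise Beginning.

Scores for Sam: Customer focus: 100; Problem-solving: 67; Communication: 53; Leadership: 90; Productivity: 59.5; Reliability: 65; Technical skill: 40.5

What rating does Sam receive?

Developing

Weighted total:
  Customer focus 100 × 0.05 = 5
  Problem-solving 67 × 0.18 = 12.06
  Communication 53 × 0.05 = 2.65
  Leadership 90 × 0.13 = 11.7
  Productivity 59.5 × 0.12 = 7.14
  Reliability 65 × 0.09 = 5.85
  Technical skill 40.5 × 0.38 = 15.39
Sum = 59.79
59.79 is ≥ 46 and < 68 → Developing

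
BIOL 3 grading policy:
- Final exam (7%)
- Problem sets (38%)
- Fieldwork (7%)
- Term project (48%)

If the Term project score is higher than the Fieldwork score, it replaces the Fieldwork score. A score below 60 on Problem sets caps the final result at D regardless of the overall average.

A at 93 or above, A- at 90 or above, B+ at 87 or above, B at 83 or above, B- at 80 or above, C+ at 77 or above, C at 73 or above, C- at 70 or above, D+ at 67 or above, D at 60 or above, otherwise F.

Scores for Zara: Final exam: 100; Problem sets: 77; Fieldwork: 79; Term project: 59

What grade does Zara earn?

Term project (59) ≤ Fieldwork (79), so Fieldwork stays at 79.
Problem sets score 77 ≥ 60: minimum met.
Weighted total:
  Final exam 100 × 0.07 = 7
  Problem sets 77 × 0.38 = 29.26
  Fieldwork 79 × 0.07 = 5.53
  Term project 59 × 0.48 = 28.32
Sum = 70.11
70.11 is ≥ 70 and < 73 → C-

C-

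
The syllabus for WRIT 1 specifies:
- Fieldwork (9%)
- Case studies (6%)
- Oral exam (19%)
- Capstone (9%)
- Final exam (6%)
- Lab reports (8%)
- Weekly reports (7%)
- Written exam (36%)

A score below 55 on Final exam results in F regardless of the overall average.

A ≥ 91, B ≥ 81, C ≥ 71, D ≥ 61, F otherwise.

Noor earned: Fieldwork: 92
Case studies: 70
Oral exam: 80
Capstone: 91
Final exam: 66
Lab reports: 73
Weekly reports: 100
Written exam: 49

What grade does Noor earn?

Final exam score 66 ≥ 55: minimum met.
Weighted total:
  Fieldwork 92 × 0.09 = 8.28
  Case studies 70 × 0.06 = 4.2
  Oral exam 80 × 0.19 = 15.2
  Capstone 91 × 0.09 = 8.19
  Final exam 66 × 0.06 = 3.96
  Lab reports 73 × 0.08 = 5.84
  Weekly reports 100 × 0.07 = 7
  Written exam 49 × 0.36 = 17.64
Sum = 70.31
70.31 is ≥ 61 and < 71 → D

D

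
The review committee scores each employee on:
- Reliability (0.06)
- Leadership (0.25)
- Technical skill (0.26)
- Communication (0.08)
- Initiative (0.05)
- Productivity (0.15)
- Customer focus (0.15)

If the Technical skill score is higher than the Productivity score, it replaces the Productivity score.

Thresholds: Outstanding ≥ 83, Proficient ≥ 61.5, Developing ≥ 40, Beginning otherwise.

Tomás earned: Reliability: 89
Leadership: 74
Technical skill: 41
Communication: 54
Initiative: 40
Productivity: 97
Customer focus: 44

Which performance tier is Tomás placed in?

Technical skill (41) ≤ Productivity (97), so Productivity stays at 97.
Weighted total:
  Reliability 89 × 0.06 = 5.34
  Leadership 74 × 0.25 = 18.5
  Technical skill 41 × 0.26 = 10.66
  Communication 54 × 0.08 = 4.32
  Initiative 40 × 0.05 = 2
  Productivity 97 × 0.15 = 14.55
  Customer focus 44 × 0.15 = 6.6
Sum = 61.97
61.97 is ≥ 61.5 and < 83 → Proficient

Proficient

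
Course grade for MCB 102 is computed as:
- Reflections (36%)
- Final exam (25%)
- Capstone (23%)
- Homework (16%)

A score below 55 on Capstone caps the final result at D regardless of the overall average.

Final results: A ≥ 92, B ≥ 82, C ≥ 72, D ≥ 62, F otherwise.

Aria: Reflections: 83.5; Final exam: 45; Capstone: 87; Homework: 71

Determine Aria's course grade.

Capstone score 87 ≥ 55: minimum met.
Weighted total:
  Reflections 83.5 × 0.36 = 30.06
  Final exam 45 × 0.25 = 11.25
  Capstone 87 × 0.23 = 20.01
  Homework 71 × 0.16 = 11.36
Sum = 72.68
72.68 is ≥ 72 and < 82 → C

C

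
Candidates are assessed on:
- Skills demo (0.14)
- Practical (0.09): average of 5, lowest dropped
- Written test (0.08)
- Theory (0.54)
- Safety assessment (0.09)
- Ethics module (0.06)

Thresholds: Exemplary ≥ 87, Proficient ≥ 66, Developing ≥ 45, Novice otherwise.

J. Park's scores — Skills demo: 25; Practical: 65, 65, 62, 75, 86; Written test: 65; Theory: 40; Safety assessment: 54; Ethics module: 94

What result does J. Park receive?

Developing

Practical: drop 62 → average of remaining 4 = 291/4 = 72.75
Weighted total:
  Skills demo 25 × 0.14 = 3.5
  Practical 72.75 × 0.09 = 6.5475
  Written test 65 × 0.08 = 5.2
  Theory 40 × 0.54 = 21.6
  Safety assessment 54 × 0.09 = 4.86
  Ethics module 94 × 0.06 = 5.64
Sum = 47.3475
47.3475 is ≥ 45 and < 66 → Developing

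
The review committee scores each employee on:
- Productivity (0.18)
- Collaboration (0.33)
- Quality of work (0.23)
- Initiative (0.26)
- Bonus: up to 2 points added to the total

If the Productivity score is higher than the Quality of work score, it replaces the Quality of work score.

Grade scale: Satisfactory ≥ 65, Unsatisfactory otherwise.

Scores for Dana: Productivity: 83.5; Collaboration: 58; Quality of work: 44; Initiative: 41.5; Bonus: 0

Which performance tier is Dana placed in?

Unsatisfactory

Productivity (83.5) > Quality of work (44), so Quality of work counts as 83.5.
Weighted total:
  Productivity 83.5 × 0.18 = 15.03
  Collaboration 58 × 0.33 = 19.14
  Quality of work 83.5 × 0.23 = 19.205
  Initiative 41.5 × 0.26 = 10.79
Sum = 64.165
Bonus: 64.165 + 0 = 64.165
64.165 < 65 → Unsatisfactory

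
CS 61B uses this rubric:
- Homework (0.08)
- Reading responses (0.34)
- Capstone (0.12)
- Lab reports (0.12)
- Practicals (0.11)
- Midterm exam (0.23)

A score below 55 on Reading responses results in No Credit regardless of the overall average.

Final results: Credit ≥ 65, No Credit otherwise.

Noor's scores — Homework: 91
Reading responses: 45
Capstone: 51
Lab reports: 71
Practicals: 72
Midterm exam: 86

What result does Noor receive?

Reading responses score 45 < 55: minimum not met.
Weighted total:
  Homework 91 × 0.08 = 7.28
  Reading responses 45 × 0.34 = 15.3
  Capstone 51 × 0.12 = 6.12
  Lab reports 71 × 0.12 = 8.52
  Practicals 72 × 0.11 = 7.92
  Midterm exam 86 × 0.23 = 19.78
Sum = 64.92
Because the Reading responses minimum was not met, the result is No Credit.

No Credit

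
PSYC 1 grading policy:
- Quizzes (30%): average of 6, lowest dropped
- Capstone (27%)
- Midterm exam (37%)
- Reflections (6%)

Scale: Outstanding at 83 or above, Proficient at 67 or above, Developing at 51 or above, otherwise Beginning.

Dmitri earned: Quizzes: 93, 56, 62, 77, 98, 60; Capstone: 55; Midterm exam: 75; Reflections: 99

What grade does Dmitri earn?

Proficient

Quizzes: drop 56 → average of remaining 5 = 390/5 = 78
Weighted total:
  Quizzes 78 × 0.3 = 23.4
  Capstone 55 × 0.27 = 14.85
  Midterm exam 75 × 0.37 = 27.75
  Reflections 99 × 0.06 = 5.94
Sum = 71.94
71.94 is ≥ 67 and < 83 → Proficient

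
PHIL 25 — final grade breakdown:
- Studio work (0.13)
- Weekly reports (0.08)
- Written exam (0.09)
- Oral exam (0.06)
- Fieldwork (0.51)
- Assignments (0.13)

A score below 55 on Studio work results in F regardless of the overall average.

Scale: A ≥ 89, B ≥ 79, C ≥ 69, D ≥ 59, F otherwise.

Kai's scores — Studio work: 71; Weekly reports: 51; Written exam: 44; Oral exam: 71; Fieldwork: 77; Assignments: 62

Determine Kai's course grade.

D

Studio work score 71 ≥ 55: minimum met.
Weighted total:
  Studio work 71 × 0.13 = 9.23
  Weekly reports 51 × 0.08 = 4.08
  Written exam 44 × 0.09 = 3.96
  Oral exam 71 × 0.06 = 4.26
  Fieldwork 77 × 0.51 = 39.27
  Assignments 62 × 0.13 = 8.06
Sum = 68.86
68.86 is ≥ 59 and < 69 → D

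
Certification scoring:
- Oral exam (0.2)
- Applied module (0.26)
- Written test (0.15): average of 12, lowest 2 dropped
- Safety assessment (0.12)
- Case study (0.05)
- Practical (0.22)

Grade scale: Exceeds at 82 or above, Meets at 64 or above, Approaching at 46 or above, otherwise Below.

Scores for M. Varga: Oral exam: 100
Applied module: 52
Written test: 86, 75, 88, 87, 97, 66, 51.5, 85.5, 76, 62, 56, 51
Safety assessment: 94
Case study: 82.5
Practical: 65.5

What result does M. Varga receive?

Meets

Written test: drop 51, 51.5 → average of remaining 10 = 778.5/10 = 77.85
Weighted total:
  Oral exam 100 × 0.2 = 20
  Applied module 52 × 0.26 = 13.52
  Written test 77.85 × 0.15 = 11.6775
  Safety assessment 94 × 0.12 = 11.28
  Case study 82.5 × 0.05 = 4.125
  Practical 65.5 × 0.22 = 14.41
Sum = 75.0125
75.0125 is ≥ 64 and < 82 → Meets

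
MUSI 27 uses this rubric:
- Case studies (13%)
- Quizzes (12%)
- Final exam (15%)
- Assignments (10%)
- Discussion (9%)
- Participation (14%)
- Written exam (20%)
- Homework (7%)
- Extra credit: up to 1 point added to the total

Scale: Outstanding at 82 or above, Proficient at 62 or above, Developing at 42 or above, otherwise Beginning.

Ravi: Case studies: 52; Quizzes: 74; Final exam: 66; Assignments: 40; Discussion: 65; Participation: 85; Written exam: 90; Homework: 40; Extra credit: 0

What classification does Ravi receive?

Weighted total:
  Case studies 52 × 0.13 = 6.76
  Quizzes 74 × 0.12 = 8.88
  Final exam 66 × 0.15 = 9.9
  Assignments 40 × 0.1 = 4
  Discussion 65 × 0.09 = 5.85
  Participation 85 × 0.14 = 11.9
  Written exam 90 × 0.2 = 18
  Homework 40 × 0.07 = 2.8
Sum = 68.09
Extra credit: 68.09 + 0 = 68.09
68.09 is ≥ 62 and < 82 → Proficient

Proficient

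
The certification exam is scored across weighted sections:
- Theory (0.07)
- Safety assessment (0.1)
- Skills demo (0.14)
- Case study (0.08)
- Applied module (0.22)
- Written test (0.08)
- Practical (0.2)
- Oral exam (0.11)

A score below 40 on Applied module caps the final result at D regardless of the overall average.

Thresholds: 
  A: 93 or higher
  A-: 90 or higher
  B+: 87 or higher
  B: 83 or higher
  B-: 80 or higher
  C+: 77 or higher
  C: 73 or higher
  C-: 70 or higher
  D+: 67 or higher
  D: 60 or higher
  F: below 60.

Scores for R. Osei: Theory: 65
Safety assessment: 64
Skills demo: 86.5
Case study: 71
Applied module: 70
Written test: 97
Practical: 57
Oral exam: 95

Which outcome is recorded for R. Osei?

Applied module score 70 ≥ 40: minimum met.
Weighted total:
  Theory 65 × 0.07 = 4.55
  Safety assessment 64 × 0.1 = 6.4
  Skills demo 86.5 × 0.14 = 12.11
  Case study 71 × 0.08 = 5.68
  Applied module 70 × 0.22 = 15.4
  Written test 97 × 0.08 = 7.76
  Practical 57 × 0.2 = 11.4
  Oral exam 95 × 0.11 = 10.45
Sum = 73.75
73.75 is ≥ 73 and < 77 → C

C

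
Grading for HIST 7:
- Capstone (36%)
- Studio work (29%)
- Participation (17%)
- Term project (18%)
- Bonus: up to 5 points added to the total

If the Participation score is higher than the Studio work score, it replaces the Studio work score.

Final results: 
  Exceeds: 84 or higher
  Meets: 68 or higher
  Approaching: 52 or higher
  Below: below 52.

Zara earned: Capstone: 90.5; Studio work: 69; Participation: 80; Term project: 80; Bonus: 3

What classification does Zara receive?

Participation (80) > Studio work (69), so Studio work counts as 80.
Weighted total:
  Capstone 90.5 × 0.36 = 32.58
  Studio work 80 × 0.29 = 23.2
  Participation 80 × 0.17 = 13.6
  Term project 80 × 0.18 = 14.4
Sum = 83.78
Bonus: 83.78 + 3 = 86.78
86.78 ≥ 84 → Exceeds

Exceeds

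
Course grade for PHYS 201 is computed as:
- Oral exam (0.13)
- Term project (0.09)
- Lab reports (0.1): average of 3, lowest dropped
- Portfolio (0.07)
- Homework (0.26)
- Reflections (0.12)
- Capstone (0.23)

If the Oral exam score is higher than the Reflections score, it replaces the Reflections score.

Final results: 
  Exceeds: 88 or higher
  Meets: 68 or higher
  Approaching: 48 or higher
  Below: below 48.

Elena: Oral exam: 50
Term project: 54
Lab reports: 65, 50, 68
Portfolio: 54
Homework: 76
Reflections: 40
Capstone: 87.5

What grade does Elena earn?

Approaching

Lab reports: drop 50 → average of remaining 2 = 133/2 = 66.5
Oral exam (50) > Reflections (40), so Reflections counts as 50.
Weighted total:
  Oral exam 50 × 0.13 = 6.5
  Term project 54 × 0.09 = 4.86
  Lab reports 66.5 × 0.1 = 6.65
  Portfolio 54 × 0.07 = 3.78
  Homework 76 × 0.26 = 19.76
  Reflections 50 × 0.12 = 6
  Capstone 87.5 × 0.23 = 20.125
Sum = 67.675
67.675 is ≥ 48 and < 68 → Approaching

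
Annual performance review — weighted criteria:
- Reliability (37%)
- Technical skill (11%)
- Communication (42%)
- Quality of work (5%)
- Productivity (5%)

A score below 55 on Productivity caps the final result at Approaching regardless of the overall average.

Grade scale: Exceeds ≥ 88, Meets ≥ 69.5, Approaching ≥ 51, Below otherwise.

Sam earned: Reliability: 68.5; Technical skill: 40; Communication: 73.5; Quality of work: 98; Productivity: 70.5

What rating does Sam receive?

Productivity score 70.5 ≥ 55: minimum met.
Weighted total:
  Reliability 68.5 × 0.37 = 25.345
  Technical skill 40 × 0.11 = 4.4
  Communication 73.5 × 0.42 = 30.87
  Quality of work 98 × 0.05 = 4.9
  Productivity 70.5 × 0.05 = 3.525
Sum = 69.04
69.04 is ≥ 51 and < 69.5 → Approaching

Approaching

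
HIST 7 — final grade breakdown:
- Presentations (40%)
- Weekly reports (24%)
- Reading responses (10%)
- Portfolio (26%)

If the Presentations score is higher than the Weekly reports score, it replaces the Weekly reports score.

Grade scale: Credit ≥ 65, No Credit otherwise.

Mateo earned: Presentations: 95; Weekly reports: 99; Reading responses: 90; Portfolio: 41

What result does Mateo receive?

Credit

Presentations (95) ≤ Weekly reports (99), so Weekly reports stays at 99.
Weighted total:
  Presentations 95 × 0.4 = 38
  Weekly reports 99 × 0.24 = 23.76
  Reading responses 90 × 0.1 = 9
  Portfolio 41 × 0.26 = 10.66
Sum = 81.42
81.42 ≥ 65 → Credit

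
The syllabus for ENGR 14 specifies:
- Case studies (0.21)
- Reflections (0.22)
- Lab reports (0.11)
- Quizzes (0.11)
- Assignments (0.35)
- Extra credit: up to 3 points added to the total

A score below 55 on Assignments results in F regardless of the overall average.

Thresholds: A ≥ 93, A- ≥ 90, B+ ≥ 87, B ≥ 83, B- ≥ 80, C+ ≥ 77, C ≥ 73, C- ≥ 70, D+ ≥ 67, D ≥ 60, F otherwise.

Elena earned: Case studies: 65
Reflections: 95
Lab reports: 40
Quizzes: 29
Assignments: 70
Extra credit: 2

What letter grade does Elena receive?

Assignments score 70 ≥ 55: minimum met.
Weighted total:
  Case studies 65 × 0.21 = 13.65
  Reflections 95 × 0.22 = 20.9
  Lab reports 40 × 0.11 = 4.4
  Quizzes 29 × 0.11 = 3.19
  Assignments 70 × 0.35 = 24.5
Sum = 66.64
Extra credit: 66.64 + 2 = 68.64
68.64 is ≥ 67 and < 70 → D+

D+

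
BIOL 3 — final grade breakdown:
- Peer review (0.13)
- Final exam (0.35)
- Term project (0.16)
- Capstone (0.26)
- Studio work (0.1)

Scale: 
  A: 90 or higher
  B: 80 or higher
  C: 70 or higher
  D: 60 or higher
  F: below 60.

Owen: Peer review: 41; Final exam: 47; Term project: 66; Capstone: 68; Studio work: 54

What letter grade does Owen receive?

Weighted total:
  Peer review 41 × 0.13 = 5.33
  Final exam 47 × 0.35 = 16.45
  Term project 66 × 0.16 = 10.56
  Capstone 68 × 0.26 = 17.68
  Studio work 54 × 0.1 = 5.4
Sum = 55.42
55.42 < 60 → F

F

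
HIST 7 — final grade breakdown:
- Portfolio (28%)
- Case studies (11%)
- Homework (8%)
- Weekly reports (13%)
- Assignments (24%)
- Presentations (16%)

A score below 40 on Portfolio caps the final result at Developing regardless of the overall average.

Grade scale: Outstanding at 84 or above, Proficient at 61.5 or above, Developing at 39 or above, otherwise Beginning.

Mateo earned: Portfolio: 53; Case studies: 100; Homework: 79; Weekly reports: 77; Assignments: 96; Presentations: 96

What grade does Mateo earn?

Portfolio score 53 ≥ 40: minimum met.
Weighted total:
  Portfolio 53 × 0.28 = 14.84
  Case studies 100 × 0.11 = 11
  Homework 79 × 0.08 = 6.32
  Weekly reports 77 × 0.13 = 10.01
  Assignments 96 × 0.24 = 23.04
  Presentations 96 × 0.16 = 15.36
Sum = 80.57
80.57 is ≥ 61.5 and < 84 → Proficient

Proficient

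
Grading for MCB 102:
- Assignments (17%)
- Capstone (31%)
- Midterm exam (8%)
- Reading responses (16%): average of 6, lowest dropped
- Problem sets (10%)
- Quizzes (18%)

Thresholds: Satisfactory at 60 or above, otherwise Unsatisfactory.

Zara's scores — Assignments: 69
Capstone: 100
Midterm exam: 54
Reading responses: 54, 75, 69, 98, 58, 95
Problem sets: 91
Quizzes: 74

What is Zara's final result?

Reading responses: drop 54 → average of remaining 5 = 395/5 = 79
Weighted total:
  Assignments 69 × 0.17 = 11.73
  Capstone 100 × 0.31 = 31
  Midterm exam 54 × 0.08 = 4.32
  Reading responses 79 × 0.16 = 12.64
  Problem sets 91 × 0.1 = 9.1
  Quizzes 74 × 0.18 = 13.32
Sum = 82.11
82.11 ≥ 60 → Satisfactory

Satisfactory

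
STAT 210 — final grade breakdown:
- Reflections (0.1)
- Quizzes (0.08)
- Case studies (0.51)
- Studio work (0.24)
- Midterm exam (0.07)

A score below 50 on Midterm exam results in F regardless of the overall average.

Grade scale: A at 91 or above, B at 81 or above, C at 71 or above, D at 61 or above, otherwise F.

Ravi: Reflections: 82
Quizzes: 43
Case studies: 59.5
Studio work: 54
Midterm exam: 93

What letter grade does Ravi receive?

D

Midterm exam score 93 ≥ 50: minimum met.
Weighted total:
  Reflections 82 × 0.1 = 8.2
  Quizzes 43 × 0.08 = 3.44
  Case studies 59.5 × 0.51 = 30.345
  Studio work 54 × 0.24 = 12.96
  Midterm exam 93 × 0.07 = 6.51
Sum = 61.455
61.455 is ≥ 61 and < 71 → D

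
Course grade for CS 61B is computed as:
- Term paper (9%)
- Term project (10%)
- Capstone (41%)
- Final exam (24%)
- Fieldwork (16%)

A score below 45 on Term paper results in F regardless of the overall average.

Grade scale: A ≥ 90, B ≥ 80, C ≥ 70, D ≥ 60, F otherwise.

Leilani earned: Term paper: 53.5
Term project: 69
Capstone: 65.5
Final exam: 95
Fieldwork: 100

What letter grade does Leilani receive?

C

Term paper score 53.5 ≥ 45: minimum met.
Weighted total:
  Term paper 53.5 × 0.09 = 4.815
  Term project 69 × 0.1 = 6.9
  Capstone 65.5 × 0.41 = 26.855
  Final exam 95 × 0.24 = 22.8
  Fieldwork 100 × 0.16 = 16
Sum = 77.37
77.37 is ≥ 70 and < 80 → C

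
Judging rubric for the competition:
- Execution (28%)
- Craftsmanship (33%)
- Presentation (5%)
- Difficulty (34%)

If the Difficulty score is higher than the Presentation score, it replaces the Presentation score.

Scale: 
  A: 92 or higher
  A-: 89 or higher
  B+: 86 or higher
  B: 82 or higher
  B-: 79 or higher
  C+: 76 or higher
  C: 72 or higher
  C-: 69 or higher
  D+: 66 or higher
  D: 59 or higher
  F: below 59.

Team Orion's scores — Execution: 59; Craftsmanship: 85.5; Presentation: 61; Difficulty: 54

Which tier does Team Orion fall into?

D+

Difficulty (54) ≤ Presentation (61), so Presentation stays at 61.
Weighted total:
  Execution 59 × 0.28 = 16.52
  Craftsmanship 85.5 × 0.33 = 28.215
  Presentation 61 × 0.05 = 3.05
  Difficulty 54 × 0.34 = 18.36
Sum = 66.145
66.145 is ≥ 66 and < 69 → D+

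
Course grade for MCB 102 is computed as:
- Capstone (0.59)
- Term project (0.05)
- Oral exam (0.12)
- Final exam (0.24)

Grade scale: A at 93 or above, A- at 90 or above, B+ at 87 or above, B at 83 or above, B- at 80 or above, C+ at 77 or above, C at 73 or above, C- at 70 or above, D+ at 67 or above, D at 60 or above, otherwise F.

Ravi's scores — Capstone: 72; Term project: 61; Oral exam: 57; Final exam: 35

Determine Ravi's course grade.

D

Weighted total:
  Capstone 72 × 0.59 = 42.48
  Term project 61 × 0.05 = 3.05
  Oral exam 57 × 0.12 = 6.84
  Final exam 35 × 0.24 = 8.4
Sum = 60.77
60.77 is ≥ 60 and < 67 → D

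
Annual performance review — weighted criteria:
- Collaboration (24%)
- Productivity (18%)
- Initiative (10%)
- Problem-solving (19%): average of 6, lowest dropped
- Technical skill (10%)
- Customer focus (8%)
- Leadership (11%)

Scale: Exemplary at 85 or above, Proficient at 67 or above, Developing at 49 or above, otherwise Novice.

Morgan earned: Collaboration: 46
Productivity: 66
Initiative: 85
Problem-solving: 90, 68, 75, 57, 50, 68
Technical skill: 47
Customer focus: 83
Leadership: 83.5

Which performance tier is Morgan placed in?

Problem-solving: drop 50 → average of remaining 5 = 358/5 = 71.6
Weighted total:
  Collaboration 46 × 0.24 = 11.04
  Productivity 66 × 0.18 = 11.88
  Initiative 85 × 0.1 = 8.5
  Problem-solving 71.6 × 0.19 = 13.604
  Technical skill 47 × 0.1 = 4.7
  Customer focus 83 × 0.08 = 6.64
  Leadership 83.5 × 0.11 = 9.185
Sum = 65.549
65.549 is ≥ 49 and < 67 → Developing

Developing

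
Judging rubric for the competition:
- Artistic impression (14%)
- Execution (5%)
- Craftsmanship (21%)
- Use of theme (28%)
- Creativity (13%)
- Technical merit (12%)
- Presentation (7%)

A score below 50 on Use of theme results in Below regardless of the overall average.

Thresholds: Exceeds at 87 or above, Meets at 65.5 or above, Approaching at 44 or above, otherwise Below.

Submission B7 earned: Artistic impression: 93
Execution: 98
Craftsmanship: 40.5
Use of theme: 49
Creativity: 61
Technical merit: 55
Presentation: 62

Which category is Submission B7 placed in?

Use of theme score 49 < 50: minimum not met.
Weighted total:
  Artistic impression 93 × 0.14 = 13.02
  Execution 98 × 0.05 = 4.9
  Craftsmanship 40.5 × 0.21 = 8.505
  Use of theme 49 × 0.28 = 13.72
  Creativity 61 × 0.13 = 7.93
  Technical merit 55 × 0.12 = 6.6
  Presentation 62 × 0.07 = 4.34
Sum = 59.015
Because the Use of theme minimum was not met, the result is Below.

Below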